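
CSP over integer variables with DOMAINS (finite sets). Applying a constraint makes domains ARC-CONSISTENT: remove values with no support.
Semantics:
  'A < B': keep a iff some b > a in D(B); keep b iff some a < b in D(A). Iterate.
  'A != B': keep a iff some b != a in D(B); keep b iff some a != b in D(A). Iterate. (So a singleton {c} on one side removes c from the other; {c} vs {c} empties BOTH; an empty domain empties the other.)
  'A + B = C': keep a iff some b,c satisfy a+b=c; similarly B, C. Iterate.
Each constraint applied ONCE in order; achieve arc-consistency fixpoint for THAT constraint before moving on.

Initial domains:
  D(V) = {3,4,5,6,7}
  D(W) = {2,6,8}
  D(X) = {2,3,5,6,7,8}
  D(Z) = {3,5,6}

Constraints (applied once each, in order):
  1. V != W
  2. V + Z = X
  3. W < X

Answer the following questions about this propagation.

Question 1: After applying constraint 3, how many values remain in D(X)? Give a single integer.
Answer: 3

Derivation:
Constraint 1 (V != W) on D(V)={3,4,5,6,7} D(W)={2,6,8}: no change
Constraint 2 (V + Z = X) on D(V)={3,4,5,6,7} D(Z)={3,5,6} D(X)={2,3,5,6,7,8}: V {3,4,5,6,7}->{3,4,5}; Z {3,5,6}->{3,5}; X {2,3,5,6,7,8}->{6,7,8}
Constraint 3 (W < X) on D(W)={2,6,8} D(X)={6,7,8}: W {2,6,8}->{2,6}
So after constraint 3: D(X)={6,7,8}, size = 3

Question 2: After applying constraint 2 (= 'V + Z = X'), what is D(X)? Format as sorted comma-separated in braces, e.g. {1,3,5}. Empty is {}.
Answer: {6,7,8}

Derivation:
Constraint 1 (V != W) on D(V)={3,4,5,6,7} D(W)={2,6,8}: no change
Constraint 2 (V + Z = X) on D(V)={3,4,5,6,7} D(Z)={3,5,6} D(X)={2,3,5,6,7,8}: V {3,4,5,6,7}->{3,4,5}; Z {3,5,6}->{3,5}; X {2,3,5,6,7,8}->{6,7,8}
So after constraint 2: D(X) = {6,7,8}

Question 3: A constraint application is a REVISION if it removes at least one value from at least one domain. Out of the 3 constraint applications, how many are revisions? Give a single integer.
Constraint 1 (V != W) on D(V)={3,4,5,6,7} D(W)={2,6,8}: no change => not a revision
Constraint 2 (V + Z = X) on D(V)={3,4,5,6,7} D(Z)={3,5,6} D(X)={2,3,5,6,7,8}: V {3,4,5,6,7}->{3,4,5}; Z {3,5,6}->{3,5}; X {2,3,5,6,7,8}->{6,7,8} => REVISION
Constraint 3 (W < X) on D(W)={2,6,8} D(X)={6,7,8}: W {2,6,8}->{2,6} => REVISION
Total revisions = 2

Answer: 2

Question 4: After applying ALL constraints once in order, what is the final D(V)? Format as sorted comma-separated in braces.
Answer: {3,4,5}

Derivation:
Constraint 1 (V != W) on D(V)={3,4,5,6,7} D(W)={2,6,8}: no change
Constraint 2 (V + Z = X) on D(V)={3,4,5,6,7} D(Z)={3,5,6} D(X)={2,3,5,6,7,8}: V {3,4,5,6,7}->{3,4,5}; Z {3,5,6}->{3,5}; X {2,3,5,6,7,8}->{6,7,8}
Constraint 3 (W < X) on D(W)={2,6,8} D(X)={6,7,8}: W {2,6,8}->{2,6}
So after all 3 constraints: D(V) = {3,4,5}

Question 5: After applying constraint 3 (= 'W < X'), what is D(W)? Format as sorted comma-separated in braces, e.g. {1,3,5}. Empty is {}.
Constraint 1 (V != W) on D(V)={3,4,5,6,7} D(W)={2,6,8}: no change
Constraint 2 (V + Z = X) on D(V)={3,4,5,6,7} D(Z)={3,5,6} D(X)={2,3,5,6,7,8}: V {3,4,5,6,7}->{3,4,5}; Z {3,5,6}->{3,5}; X {2,3,5,6,7,8}->{6,7,8}
Constraint 3 (W < X) on D(W)={2,6,8} D(X)={6,7,8}: W {2,6,8}->{2,6}
So after constraint 3: D(W) = {2,6}

Answer: {2,6}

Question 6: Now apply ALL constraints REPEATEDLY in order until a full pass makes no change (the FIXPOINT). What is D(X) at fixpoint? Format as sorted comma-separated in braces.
pass 0 (initial): D(X)={2,3,5,6,7,8}
pass 1: V {3,4,5,6,7}->{3,4,5}; W {2,6,8}->{2,6}; X {2,3,5,6,7,8}->{6,7,8}; Z {3,5,6}->{3,5}
pass 2: no change
Fixpoint after 2 passes: D(X) = {6,7,8}

Answer: {6,7,8}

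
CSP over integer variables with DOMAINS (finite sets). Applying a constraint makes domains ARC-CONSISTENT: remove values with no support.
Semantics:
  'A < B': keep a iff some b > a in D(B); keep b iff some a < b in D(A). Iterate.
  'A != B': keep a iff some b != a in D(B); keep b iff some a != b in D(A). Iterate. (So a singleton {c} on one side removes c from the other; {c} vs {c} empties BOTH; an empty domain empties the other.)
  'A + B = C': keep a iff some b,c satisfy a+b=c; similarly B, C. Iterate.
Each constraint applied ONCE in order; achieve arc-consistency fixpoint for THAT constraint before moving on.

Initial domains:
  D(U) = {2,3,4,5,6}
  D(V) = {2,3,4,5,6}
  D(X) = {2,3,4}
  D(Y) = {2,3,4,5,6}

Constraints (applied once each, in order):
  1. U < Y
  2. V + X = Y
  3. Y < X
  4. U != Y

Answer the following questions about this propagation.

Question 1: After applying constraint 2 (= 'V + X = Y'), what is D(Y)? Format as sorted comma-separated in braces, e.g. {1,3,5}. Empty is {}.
Answer: {4,5,6}

Derivation:
Constraint 1 (U < Y) on D(U)={2,3,4,5,6} D(Y)={2,3,4,5,6}: U {2,3,4,5,6}->{2,3,4,5}; Y {2,3,4,5,6}->{3,4,5,6}
Constraint 2 (V + X = Y) on D(V)={2,3,4,5,6} D(X)={2,3,4} D(Y)={3,4,5,6}: V {2,3,4,5,6}->{2,3,4}; Y {3,4,5,6}->{4,5,6}
So after constraint 2: D(Y) = {4,5,6}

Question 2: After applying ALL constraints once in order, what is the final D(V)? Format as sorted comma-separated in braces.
Answer: {2,3,4}

Derivation:
Constraint 1 (U < Y) on D(U)={2,3,4,5,6} D(Y)={2,3,4,5,6}: U {2,3,4,5,6}->{2,3,4,5}; Y {2,3,4,5,6}->{3,4,5,6}
Constraint 2 (V + X = Y) on D(V)={2,3,4,5,6} D(X)={2,3,4} D(Y)={3,4,5,6}: V {2,3,4,5,6}->{2,3,4}; Y {3,4,5,6}->{4,5,6}
Constraint 3 (Y < X) on D(Y)={4,5,6} D(X)={2,3,4}: Y {4,5,6}->{}; X {2,3,4}->{}
Constraint 4 (U != Y) on D(U)={2,3,4,5} D(Y)={}: U {2,3,4,5}->{}
So after all 4 constraints: D(V) = {2,3,4}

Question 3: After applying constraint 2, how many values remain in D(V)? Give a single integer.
Constraint 1 (U < Y) on D(U)={2,3,4,5,6} D(Y)={2,3,4,5,6}: U {2,3,4,5,6}->{2,3,4,5}; Y {2,3,4,5,6}->{3,4,5,6}
Constraint 2 (V + X = Y) on D(V)={2,3,4,5,6} D(X)={2,3,4} D(Y)={3,4,5,6}: V {2,3,4,5,6}->{2,3,4}; Y {3,4,5,6}->{4,5,6}
So after constraint 2: D(V)={2,3,4}, size = 3

Answer: 3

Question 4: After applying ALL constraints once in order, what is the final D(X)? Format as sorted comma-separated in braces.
Answer: {}

Derivation:
Constraint 1 (U < Y) on D(U)={2,3,4,5,6} D(Y)={2,3,4,5,6}: U {2,3,4,5,6}->{2,3,4,5}; Y {2,3,4,5,6}->{3,4,5,6}
Constraint 2 (V + X = Y) on D(V)={2,3,4,5,6} D(X)={2,3,4} D(Y)={3,4,5,6}: V {2,3,4,5,6}->{2,3,4}; Y {3,4,5,6}->{4,5,6}
Constraint 3 (Y < X) on D(Y)={4,5,6} D(X)={2,3,4}: Y {4,5,6}->{}; X {2,3,4}->{}
Constraint 4 (U != Y) on D(U)={2,3,4,5} D(Y)={}: U {2,3,4,5}->{}
So after all 4 constraints: D(X) = {}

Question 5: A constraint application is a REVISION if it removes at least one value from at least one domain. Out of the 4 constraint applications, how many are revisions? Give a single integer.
Answer: 4

Derivation:
Constraint 1 (U < Y) on D(U)={2,3,4,5,6} D(Y)={2,3,4,5,6}: U {2,3,4,5,6}->{2,3,4,5}; Y {2,3,4,5,6}->{3,4,5,6} => REVISION
Constraint 2 (V + X = Y) on D(V)={2,3,4,5,6} D(X)={2,3,4} D(Y)={3,4,5,6}: V {2,3,4,5,6}->{2,3,4}; Y {3,4,5,6}->{4,5,6} => REVISION
Constraint 3 (Y < X) on D(Y)={4,5,6} D(X)={2,3,4}: Y {4,5,6}->{}; X {2,3,4}->{} => REVISION
Constraint 4 (U != Y) on D(U)={2,3,4,5} D(Y)={}: U {2,3,4,5}->{} => REVISION
Total revisions = 4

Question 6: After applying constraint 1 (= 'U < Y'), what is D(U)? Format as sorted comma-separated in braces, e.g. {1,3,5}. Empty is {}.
Constraint 1 (U < Y) on D(U)={2,3,4,5,6} D(Y)={2,3,4,5,6}: U {2,3,4,5,6}->{2,3,4,5}; Y {2,3,4,5,6}->{3,4,5,6}
So after constraint 1: D(U) = {2,3,4,5}

Answer: {2,3,4,5}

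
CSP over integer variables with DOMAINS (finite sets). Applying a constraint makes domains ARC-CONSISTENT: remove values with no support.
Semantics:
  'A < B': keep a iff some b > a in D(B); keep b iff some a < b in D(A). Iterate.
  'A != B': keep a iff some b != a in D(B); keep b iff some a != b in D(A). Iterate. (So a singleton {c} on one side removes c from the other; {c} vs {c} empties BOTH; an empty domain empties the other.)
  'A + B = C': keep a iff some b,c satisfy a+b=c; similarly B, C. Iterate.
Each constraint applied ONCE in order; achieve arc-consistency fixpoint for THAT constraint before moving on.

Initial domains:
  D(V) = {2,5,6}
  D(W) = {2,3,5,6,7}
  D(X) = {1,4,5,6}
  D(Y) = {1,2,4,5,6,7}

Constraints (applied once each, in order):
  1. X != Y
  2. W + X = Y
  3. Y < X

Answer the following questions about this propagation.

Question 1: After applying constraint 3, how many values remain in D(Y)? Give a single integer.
Answer: 1

Derivation:
Constraint 1 (X != Y) on D(X)={1,4,5,6} D(Y)={1,2,4,5,6,7}: no change
Constraint 2 (W + X = Y) on D(W)={2,3,5,6,7} D(X)={1,4,5,6} D(Y)={1,2,4,5,6,7}: W {2,3,5,6,7}->{2,3,5,6}; X {1,4,5,6}->{1,4,5}; Y {1,2,4,5,6,7}->{4,6,7}
Constraint 3 (Y < X) on D(Y)={4,6,7} D(X)={1,4,5}: Y {4,6,7}->{4}; X {1,4,5}->{5}
So after constraint 3: D(Y)={4}, size = 1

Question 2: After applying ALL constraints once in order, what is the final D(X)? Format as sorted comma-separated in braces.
Constraint 1 (X != Y) on D(X)={1,4,5,6} D(Y)={1,2,4,5,6,7}: no change
Constraint 2 (W + X = Y) on D(W)={2,3,5,6,7} D(X)={1,4,5,6} D(Y)={1,2,4,5,6,7}: W {2,3,5,6,7}->{2,3,5,6}; X {1,4,5,6}->{1,4,5}; Y {1,2,4,5,6,7}->{4,6,7}
Constraint 3 (Y < X) on D(Y)={4,6,7} D(X)={1,4,5}: Y {4,6,7}->{4}; X {1,4,5}->{5}
So after all 3 constraints: D(X) = {5}

Answer: {5}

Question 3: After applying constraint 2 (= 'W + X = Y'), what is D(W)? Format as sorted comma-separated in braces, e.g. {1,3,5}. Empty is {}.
Constraint 1 (X != Y) on D(X)={1,4,5,6} D(Y)={1,2,4,5,6,7}: no change
Constraint 2 (W + X = Y) on D(W)={2,3,5,6,7} D(X)={1,4,5,6} D(Y)={1,2,4,5,6,7}: W {2,3,5,6,7}->{2,3,5,6}; X {1,4,5,6}->{1,4,5}; Y {1,2,4,5,6,7}->{4,6,7}
So after constraint 2: D(W) = {2,3,5,6}

Answer: {2,3,5,6}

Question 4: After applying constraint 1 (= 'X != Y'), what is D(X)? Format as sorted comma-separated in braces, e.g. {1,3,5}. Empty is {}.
Answer: {1,4,5,6}

Derivation:
Constraint 1 (X != Y) on D(X)={1,4,5,6} D(Y)={1,2,4,5,6,7}: no change
So after constraint 1: D(X) = {1,4,5,6}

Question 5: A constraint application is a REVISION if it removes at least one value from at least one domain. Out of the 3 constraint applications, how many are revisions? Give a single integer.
Answer: 2

Derivation:
Constraint 1 (X != Y) on D(X)={1,4,5,6} D(Y)={1,2,4,5,6,7}: no change => not a revision
Constraint 2 (W + X = Y) on D(W)={2,3,5,6,7} D(X)={1,4,5,6} D(Y)={1,2,4,5,6,7}: W {2,3,5,6,7}->{2,3,5,6}; X {1,4,5,6}->{1,4,5}; Y {1,2,4,5,6,7}->{4,6,7} => REVISION
Constraint 3 (Y < X) on D(Y)={4,6,7} D(X)={1,4,5}: Y {4,6,7}->{4}; X {1,4,5}->{5} => REVISION
Total revisions = 2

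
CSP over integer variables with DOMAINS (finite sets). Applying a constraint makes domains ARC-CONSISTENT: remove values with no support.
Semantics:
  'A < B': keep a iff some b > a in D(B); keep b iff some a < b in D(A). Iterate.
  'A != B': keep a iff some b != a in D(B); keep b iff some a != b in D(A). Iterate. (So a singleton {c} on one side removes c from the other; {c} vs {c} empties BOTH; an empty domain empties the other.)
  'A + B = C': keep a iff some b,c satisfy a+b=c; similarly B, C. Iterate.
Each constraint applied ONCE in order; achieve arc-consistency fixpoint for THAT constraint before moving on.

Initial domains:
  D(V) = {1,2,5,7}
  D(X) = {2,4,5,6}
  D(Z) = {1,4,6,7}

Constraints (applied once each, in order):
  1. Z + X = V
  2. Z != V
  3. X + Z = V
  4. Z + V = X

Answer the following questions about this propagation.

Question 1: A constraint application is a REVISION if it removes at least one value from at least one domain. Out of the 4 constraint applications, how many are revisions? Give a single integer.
Constraint 1 (Z + X = V) on D(Z)={1,4,6,7} D(X)={2,4,5,6} D(V)={1,2,5,7}: Z {1,4,6,7}->{1}; X {2,4,5,6}->{4,6}; V {1,2,5,7}->{5,7} => REVISION
Constraint 2 (Z != V) on D(Z)={1} D(V)={5,7}: no change => not a revision
Constraint 3 (X + Z = V) on D(X)={4,6} D(Z)={1} D(V)={5,7}: no change => not a revision
Constraint 4 (Z + V = X) on D(Z)={1} D(V)={5,7} D(X)={4,6}: V {5,7}->{5}; X {4,6}->{6} => REVISION
Total revisions = 2

Answer: 2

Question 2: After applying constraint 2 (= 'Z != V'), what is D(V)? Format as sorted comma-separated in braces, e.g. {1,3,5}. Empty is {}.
Constraint 1 (Z + X = V) on D(Z)={1,4,6,7} D(X)={2,4,5,6} D(V)={1,2,5,7}: Z {1,4,6,7}->{1}; X {2,4,5,6}->{4,6}; V {1,2,5,7}->{5,7}
Constraint 2 (Z != V) on D(Z)={1} D(V)={5,7}: no change
So after constraint 2: D(V) = {5,7}

Answer: {5,7}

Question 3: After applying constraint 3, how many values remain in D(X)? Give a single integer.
Answer: 2

Derivation:
Constraint 1 (Z + X = V) on D(Z)={1,4,6,7} D(X)={2,4,5,6} D(V)={1,2,5,7}: Z {1,4,6,7}->{1}; X {2,4,5,6}->{4,6}; V {1,2,5,7}->{5,7}
Constraint 2 (Z != V) on D(Z)={1} D(V)={5,7}: no change
Constraint 3 (X + Z = V) on D(X)={4,6} D(Z)={1} D(V)={5,7}: no change
So after constraint 3: D(X)={4,6}, size = 2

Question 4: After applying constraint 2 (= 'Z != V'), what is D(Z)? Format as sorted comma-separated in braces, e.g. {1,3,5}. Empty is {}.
Constraint 1 (Z + X = V) on D(Z)={1,4,6,7} D(X)={2,4,5,6} D(V)={1,2,5,7}: Z {1,4,6,7}->{1}; X {2,4,5,6}->{4,6}; V {1,2,5,7}->{5,7}
Constraint 2 (Z != V) on D(Z)={1} D(V)={5,7}: no change
So after constraint 2: D(Z) = {1}

Answer: {1}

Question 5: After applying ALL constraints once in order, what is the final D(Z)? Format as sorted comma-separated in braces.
Answer: {1}

Derivation:
Constraint 1 (Z + X = V) on D(Z)={1,4,6,7} D(X)={2,4,5,6} D(V)={1,2,5,7}: Z {1,4,6,7}->{1}; X {2,4,5,6}->{4,6}; V {1,2,5,7}->{5,7}
Constraint 2 (Z != V) on D(Z)={1} D(V)={5,7}: no change
Constraint 3 (X + Z = V) on D(X)={4,6} D(Z)={1} D(V)={5,7}: no change
Constraint 4 (Z + V = X) on D(Z)={1} D(V)={5,7} D(X)={4,6}: V {5,7}->{5}; X {4,6}->{6}
So after all 4 constraints: D(Z) = {1}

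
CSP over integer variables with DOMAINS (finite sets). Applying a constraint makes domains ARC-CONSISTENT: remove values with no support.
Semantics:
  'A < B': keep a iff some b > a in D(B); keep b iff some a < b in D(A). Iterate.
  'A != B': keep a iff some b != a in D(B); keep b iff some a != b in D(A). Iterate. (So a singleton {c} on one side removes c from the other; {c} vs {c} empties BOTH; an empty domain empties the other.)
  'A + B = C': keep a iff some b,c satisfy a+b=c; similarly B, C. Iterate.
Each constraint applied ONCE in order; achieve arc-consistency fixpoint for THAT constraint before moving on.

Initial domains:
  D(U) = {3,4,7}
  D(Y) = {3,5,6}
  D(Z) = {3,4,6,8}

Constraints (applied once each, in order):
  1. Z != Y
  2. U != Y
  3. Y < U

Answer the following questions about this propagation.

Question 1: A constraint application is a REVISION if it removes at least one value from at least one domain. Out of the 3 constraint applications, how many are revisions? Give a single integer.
Constraint 1 (Z != Y) on D(Z)={3,4,6,8} D(Y)={3,5,6}: no change => not a revision
Constraint 2 (U != Y) on D(U)={3,4,7} D(Y)={3,5,6}: no change => not a revision
Constraint 3 (Y < U) on D(Y)={3,5,6} D(U)={3,4,7}: U {3,4,7}->{4,7} => REVISION
Total revisions = 1

Answer: 1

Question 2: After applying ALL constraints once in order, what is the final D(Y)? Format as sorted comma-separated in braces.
Answer: {3,5,6}

Derivation:
Constraint 1 (Z != Y) on D(Z)={3,4,6,8} D(Y)={3,5,6}: no change
Constraint 2 (U != Y) on D(U)={3,4,7} D(Y)={3,5,6}: no change
Constraint 3 (Y < U) on D(Y)={3,5,6} D(U)={3,4,7}: U {3,4,7}->{4,7}
So after all 3 constraints: D(Y) = {3,5,6}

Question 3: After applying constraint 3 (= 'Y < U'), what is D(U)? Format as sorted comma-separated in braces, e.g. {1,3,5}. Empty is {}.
Constraint 1 (Z != Y) on D(Z)={3,4,6,8} D(Y)={3,5,6}: no change
Constraint 2 (U != Y) on D(U)={3,4,7} D(Y)={3,5,6}: no change
Constraint 3 (Y < U) on D(Y)={3,5,6} D(U)={3,4,7}: U {3,4,7}->{4,7}
So after constraint 3: D(U) = {4,7}

Answer: {4,7}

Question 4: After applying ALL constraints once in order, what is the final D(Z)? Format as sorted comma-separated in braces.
Answer: {3,4,6,8}

Derivation:
Constraint 1 (Z != Y) on D(Z)={3,4,6,8} D(Y)={3,5,6}: no change
Constraint 2 (U != Y) on D(U)={3,4,7} D(Y)={3,5,6}: no change
Constraint 3 (Y < U) on D(Y)={3,5,6} D(U)={3,4,7}: U {3,4,7}->{4,7}
So after all 3 constraints: D(Z) = {3,4,6,8}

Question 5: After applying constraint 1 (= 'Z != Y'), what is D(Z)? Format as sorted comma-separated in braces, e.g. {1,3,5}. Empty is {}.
Constraint 1 (Z != Y) on D(Z)={3,4,6,8} D(Y)={3,5,6}: no change
So after constraint 1: D(Z) = {3,4,6,8}

Answer: {3,4,6,8}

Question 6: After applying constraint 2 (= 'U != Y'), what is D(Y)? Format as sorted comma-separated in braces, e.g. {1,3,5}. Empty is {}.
Answer: {3,5,6}

Derivation:
Constraint 1 (Z != Y) on D(Z)={3,4,6,8} D(Y)={3,5,6}: no change
Constraint 2 (U != Y) on D(U)={3,4,7} D(Y)={3,5,6}: no change
So after constraint 2: D(Y) = {3,5,6}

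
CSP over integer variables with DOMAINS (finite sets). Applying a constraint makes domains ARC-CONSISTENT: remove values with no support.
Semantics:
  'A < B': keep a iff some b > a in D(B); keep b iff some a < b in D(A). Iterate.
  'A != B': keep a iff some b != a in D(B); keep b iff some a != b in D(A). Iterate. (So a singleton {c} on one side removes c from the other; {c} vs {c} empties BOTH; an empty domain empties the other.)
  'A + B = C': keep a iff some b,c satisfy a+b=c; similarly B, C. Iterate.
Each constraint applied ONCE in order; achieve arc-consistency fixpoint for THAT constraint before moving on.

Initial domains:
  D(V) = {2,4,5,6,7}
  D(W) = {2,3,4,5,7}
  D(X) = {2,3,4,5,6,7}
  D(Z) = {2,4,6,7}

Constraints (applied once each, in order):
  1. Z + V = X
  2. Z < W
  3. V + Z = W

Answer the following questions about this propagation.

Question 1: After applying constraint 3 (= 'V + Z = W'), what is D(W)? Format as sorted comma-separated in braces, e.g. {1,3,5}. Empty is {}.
Answer: {4,7}

Derivation:
Constraint 1 (Z + V = X) on D(Z)={2,4,6,7} D(V)={2,4,5,6,7} D(X)={2,3,4,5,6,7}: Z {2,4,6,7}->{2,4}; V {2,4,5,6,7}->{2,4,5}; X {2,3,4,5,6,7}->{4,6,7}
Constraint 2 (Z < W) on D(Z)={2,4} D(W)={2,3,4,5,7}: W {2,3,4,5,7}->{3,4,5,7}
Constraint 3 (V + Z = W) on D(V)={2,4,5} D(Z)={2,4} D(W)={3,4,5,7}: V {2,4,5}->{2,5}; Z {2,4}->{2}; W {3,4,5,7}->{4,7}
So after constraint 3: D(W) = {4,7}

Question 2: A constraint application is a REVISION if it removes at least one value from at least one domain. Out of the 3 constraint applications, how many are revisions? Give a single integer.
Answer: 3

Derivation:
Constraint 1 (Z + V = X) on D(Z)={2,4,6,7} D(V)={2,4,5,6,7} D(X)={2,3,4,5,6,7}: Z {2,4,6,7}->{2,4}; V {2,4,5,6,7}->{2,4,5}; X {2,3,4,5,6,7}->{4,6,7} => REVISION
Constraint 2 (Z < W) on D(Z)={2,4} D(W)={2,3,4,5,7}: W {2,3,4,5,7}->{3,4,5,7} => REVISION
Constraint 3 (V + Z = W) on D(V)={2,4,5} D(Z)={2,4} D(W)={3,4,5,7}: V {2,4,5}->{2,5}; Z {2,4}->{2}; W {3,4,5,7}->{4,7} => REVISION
Total revisions = 3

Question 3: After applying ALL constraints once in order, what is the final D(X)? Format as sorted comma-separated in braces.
Constraint 1 (Z + V = X) on D(Z)={2,4,6,7} D(V)={2,4,5,6,7} D(X)={2,3,4,5,6,7}: Z {2,4,6,7}->{2,4}; V {2,4,5,6,7}->{2,4,5}; X {2,3,4,5,6,7}->{4,6,7}
Constraint 2 (Z < W) on D(Z)={2,4} D(W)={2,3,4,5,7}: W {2,3,4,5,7}->{3,4,5,7}
Constraint 3 (V + Z = W) on D(V)={2,4,5} D(Z)={2,4} D(W)={3,4,5,7}: V {2,4,5}->{2,5}; Z {2,4}->{2}; W {3,4,5,7}->{4,7}
So after all 3 constraints: D(X) = {4,6,7}

Answer: {4,6,7}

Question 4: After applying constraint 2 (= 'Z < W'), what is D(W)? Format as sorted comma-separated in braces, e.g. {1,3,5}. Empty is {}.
Constraint 1 (Z + V = X) on D(Z)={2,4,6,7} D(V)={2,4,5,6,7} D(X)={2,3,4,5,6,7}: Z {2,4,6,7}->{2,4}; V {2,4,5,6,7}->{2,4,5}; X {2,3,4,5,6,7}->{4,6,7}
Constraint 2 (Z < W) on D(Z)={2,4} D(W)={2,3,4,5,7}: W {2,3,4,5,7}->{3,4,5,7}
So after constraint 2: D(W) = {3,4,5,7}

Answer: {3,4,5,7}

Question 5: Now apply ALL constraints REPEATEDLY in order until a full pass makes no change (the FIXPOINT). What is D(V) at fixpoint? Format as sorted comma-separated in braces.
Answer: {2,5}

Derivation:
pass 0 (initial): D(V)={2,4,5,6,7}
pass 1: V {2,4,5,6,7}->{2,5}; W {2,3,4,5,7}->{4,7}; X {2,3,4,5,6,7}->{4,6,7}; Z {2,4,6,7}->{2}
pass 2: X {4,6,7}->{4,7}
pass 3: no change
Fixpoint after 3 passes: D(V) = {2,5}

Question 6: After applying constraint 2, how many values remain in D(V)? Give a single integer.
Answer: 3

Derivation:
Constraint 1 (Z + V = X) on D(Z)={2,4,6,7} D(V)={2,4,5,6,7} D(X)={2,3,4,5,6,7}: Z {2,4,6,7}->{2,4}; V {2,4,5,6,7}->{2,4,5}; X {2,3,4,5,6,7}->{4,6,7}
Constraint 2 (Z < W) on D(Z)={2,4} D(W)={2,3,4,5,7}: W {2,3,4,5,7}->{3,4,5,7}
So after constraint 2: D(V)={2,4,5}, size = 3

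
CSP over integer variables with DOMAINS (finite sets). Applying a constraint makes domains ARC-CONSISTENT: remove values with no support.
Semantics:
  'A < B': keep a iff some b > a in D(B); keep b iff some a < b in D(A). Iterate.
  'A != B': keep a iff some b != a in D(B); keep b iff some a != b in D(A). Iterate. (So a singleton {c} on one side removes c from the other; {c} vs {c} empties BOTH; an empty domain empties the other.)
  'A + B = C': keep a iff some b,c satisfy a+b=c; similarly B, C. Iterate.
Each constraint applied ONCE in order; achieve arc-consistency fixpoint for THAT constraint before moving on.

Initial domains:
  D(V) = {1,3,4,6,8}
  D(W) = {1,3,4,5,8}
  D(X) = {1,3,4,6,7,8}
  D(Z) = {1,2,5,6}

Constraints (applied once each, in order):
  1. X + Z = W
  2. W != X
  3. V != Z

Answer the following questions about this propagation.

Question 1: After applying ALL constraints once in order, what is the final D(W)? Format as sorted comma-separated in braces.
Answer: {3,4,5,8}

Derivation:
Constraint 1 (X + Z = W) on D(X)={1,3,4,6,7,8} D(Z)={1,2,5,6} D(W)={1,3,4,5,8}: X {1,3,4,6,7,8}->{1,3,4,6,7}; Z {1,2,5,6}->{1,2,5}; W {1,3,4,5,8}->{3,4,5,8}
Constraint 2 (W != X) on D(W)={3,4,5,8} D(X)={1,3,4,6,7}: no change
Constraint 3 (V != Z) on D(V)={1,3,4,6,8} D(Z)={1,2,5}: no change
So after all 3 constraints: D(W) = {3,4,5,8}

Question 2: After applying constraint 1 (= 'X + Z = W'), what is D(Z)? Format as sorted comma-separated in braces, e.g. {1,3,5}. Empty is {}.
Constraint 1 (X + Z = W) on D(X)={1,3,4,6,7,8} D(Z)={1,2,5,6} D(W)={1,3,4,5,8}: X {1,3,4,6,7,8}->{1,3,4,6,7}; Z {1,2,5,6}->{1,2,5}; W {1,3,4,5,8}->{3,4,5,8}
So after constraint 1: D(Z) = {1,2,5}

Answer: {1,2,5}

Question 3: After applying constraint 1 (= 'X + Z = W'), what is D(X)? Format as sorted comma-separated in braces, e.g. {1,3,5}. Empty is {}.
Constraint 1 (X + Z = W) on D(X)={1,3,4,6,7,8} D(Z)={1,2,5,6} D(W)={1,3,4,5,8}: X {1,3,4,6,7,8}->{1,3,4,6,7}; Z {1,2,5,6}->{1,2,5}; W {1,3,4,5,8}->{3,4,5,8}
So after constraint 1: D(X) = {1,3,4,6,7}

Answer: {1,3,4,6,7}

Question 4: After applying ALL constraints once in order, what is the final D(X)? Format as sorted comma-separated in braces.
Constraint 1 (X + Z = W) on D(X)={1,3,4,6,7,8} D(Z)={1,2,5,6} D(W)={1,3,4,5,8}: X {1,3,4,6,7,8}->{1,3,4,6,7}; Z {1,2,5,6}->{1,2,5}; W {1,3,4,5,8}->{3,4,5,8}
Constraint 2 (W != X) on D(W)={3,4,5,8} D(X)={1,3,4,6,7}: no change
Constraint 3 (V != Z) on D(V)={1,3,4,6,8} D(Z)={1,2,5}: no change
So after all 3 constraints: D(X) = {1,3,4,6,7}

Answer: {1,3,4,6,7}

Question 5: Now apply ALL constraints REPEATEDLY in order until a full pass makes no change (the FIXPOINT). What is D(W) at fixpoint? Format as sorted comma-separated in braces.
Answer: {3,4,5,8}

Derivation:
pass 0 (initial): D(W)={1,3,4,5,8}
pass 1: W {1,3,4,5,8}->{3,4,5,8}; X {1,3,4,6,7,8}->{1,3,4,6,7}; Z {1,2,5,6}->{1,2,5}
pass 2: no change
Fixpoint after 2 passes: D(W) = {3,4,5,8}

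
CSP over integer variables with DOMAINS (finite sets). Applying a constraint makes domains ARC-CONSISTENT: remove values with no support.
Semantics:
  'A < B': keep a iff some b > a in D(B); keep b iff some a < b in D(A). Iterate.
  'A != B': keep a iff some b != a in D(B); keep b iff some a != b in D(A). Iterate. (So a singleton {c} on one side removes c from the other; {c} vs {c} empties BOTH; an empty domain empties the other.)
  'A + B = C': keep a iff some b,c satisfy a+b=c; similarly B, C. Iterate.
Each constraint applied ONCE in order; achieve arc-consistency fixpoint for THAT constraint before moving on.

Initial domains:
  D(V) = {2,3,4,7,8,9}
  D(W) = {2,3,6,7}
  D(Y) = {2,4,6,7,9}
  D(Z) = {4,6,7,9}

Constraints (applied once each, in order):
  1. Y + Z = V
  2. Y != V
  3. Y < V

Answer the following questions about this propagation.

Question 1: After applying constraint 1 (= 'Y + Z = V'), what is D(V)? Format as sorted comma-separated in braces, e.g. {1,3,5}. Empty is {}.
Constraint 1 (Y + Z = V) on D(Y)={2,4,6,7,9} D(Z)={4,6,7,9} D(V)={2,3,4,7,8,9}: Y {2,4,6,7,9}->{2,4}; Z {4,6,7,9}->{4,6,7}; V {2,3,4,7,8,9}->{8,9}
So after constraint 1: D(V) = {8,9}

Answer: {8,9}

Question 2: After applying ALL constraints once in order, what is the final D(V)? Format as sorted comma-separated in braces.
Answer: {8,9}

Derivation:
Constraint 1 (Y + Z = V) on D(Y)={2,4,6,7,9} D(Z)={4,6,7,9} D(V)={2,3,4,7,8,9}: Y {2,4,6,7,9}->{2,4}; Z {4,6,7,9}->{4,6,7}; V {2,3,4,7,8,9}->{8,9}
Constraint 2 (Y != V) on D(Y)={2,4} D(V)={8,9}: no change
Constraint 3 (Y < V) on D(Y)={2,4} D(V)={8,9}: no change
So after all 3 constraints: D(V) = {8,9}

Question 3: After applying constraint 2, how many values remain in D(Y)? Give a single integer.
Constraint 1 (Y + Z = V) on D(Y)={2,4,6,7,9} D(Z)={4,6,7,9} D(V)={2,3,4,7,8,9}: Y {2,4,6,7,9}->{2,4}; Z {4,6,7,9}->{4,6,7}; V {2,3,4,7,8,9}->{8,9}
Constraint 2 (Y != V) on D(Y)={2,4} D(V)={8,9}: no change
So after constraint 2: D(Y)={2,4}, size = 2

Answer: 2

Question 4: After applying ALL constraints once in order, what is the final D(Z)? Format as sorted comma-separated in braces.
Constraint 1 (Y + Z = V) on D(Y)={2,4,6,7,9} D(Z)={4,6,7,9} D(V)={2,3,4,7,8,9}: Y {2,4,6,7,9}->{2,4}; Z {4,6,7,9}->{4,6,7}; V {2,3,4,7,8,9}->{8,9}
Constraint 2 (Y != V) on D(Y)={2,4} D(V)={8,9}: no change
Constraint 3 (Y < V) on D(Y)={2,4} D(V)={8,9}: no change
So after all 3 constraints: D(Z) = {4,6,7}

Answer: {4,6,7}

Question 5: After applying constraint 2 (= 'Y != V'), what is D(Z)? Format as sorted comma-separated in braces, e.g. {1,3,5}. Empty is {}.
Constraint 1 (Y + Z = V) on D(Y)={2,4,6,7,9} D(Z)={4,6,7,9} D(V)={2,3,4,7,8,9}: Y {2,4,6,7,9}->{2,4}; Z {4,6,7,9}->{4,6,7}; V {2,3,4,7,8,9}->{8,9}
Constraint 2 (Y != V) on D(Y)={2,4} D(V)={8,9}: no change
So after constraint 2: D(Z) = {4,6,7}

Answer: {4,6,7}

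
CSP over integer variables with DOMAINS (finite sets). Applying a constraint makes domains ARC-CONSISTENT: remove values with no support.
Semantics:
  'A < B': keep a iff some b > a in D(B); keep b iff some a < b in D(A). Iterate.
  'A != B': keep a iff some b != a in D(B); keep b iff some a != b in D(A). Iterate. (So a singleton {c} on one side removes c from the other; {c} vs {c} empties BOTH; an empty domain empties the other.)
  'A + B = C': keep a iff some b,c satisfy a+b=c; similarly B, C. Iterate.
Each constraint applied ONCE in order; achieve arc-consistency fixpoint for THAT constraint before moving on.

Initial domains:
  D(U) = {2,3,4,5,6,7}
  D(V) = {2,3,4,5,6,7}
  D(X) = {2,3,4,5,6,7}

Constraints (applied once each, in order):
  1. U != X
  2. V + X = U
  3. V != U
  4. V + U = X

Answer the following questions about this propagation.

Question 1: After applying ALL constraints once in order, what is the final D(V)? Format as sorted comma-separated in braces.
Constraint 1 (U != X) on D(U)={2,3,4,5,6,7} D(X)={2,3,4,5,6,7}: no change
Constraint 2 (V + X = U) on D(V)={2,3,4,5,6,7} D(X)={2,3,4,5,6,7} D(U)={2,3,4,5,6,7}: V {2,3,4,5,6,7}->{2,3,4,5}; X {2,3,4,5,6,7}->{2,3,4,5}; U {2,3,4,5,6,7}->{4,5,6,7}
Constraint 3 (V != U) on D(V)={2,3,4,5} D(U)={4,5,6,7}: no change
Constraint 4 (V + U = X) on D(V)={2,3,4,5} D(U)={4,5,6,7} D(X)={2,3,4,5}: V {2,3,4,5}->{}; U {4,5,6,7}->{}; X {2,3,4,5}->{}
So after all 4 constraints: D(V) = {}

Answer: {}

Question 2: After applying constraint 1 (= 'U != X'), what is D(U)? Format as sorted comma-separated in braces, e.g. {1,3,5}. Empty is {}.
Answer: {2,3,4,5,6,7}

Derivation:
Constraint 1 (U != X) on D(U)={2,3,4,5,6,7} D(X)={2,3,4,5,6,7}: no change
So after constraint 1: D(U) = {2,3,4,5,6,7}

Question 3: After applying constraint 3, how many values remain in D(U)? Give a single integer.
Answer: 4

Derivation:
Constraint 1 (U != X) on D(U)={2,3,4,5,6,7} D(X)={2,3,4,5,6,7}: no change
Constraint 2 (V + X = U) on D(V)={2,3,4,5,6,7} D(X)={2,3,4,5,6,7} D(U)={2,3,4,5,6,7}: V {2,3,4,5,6,7}->{2,3,4,5}; X {2,3,4,5,6,7}->{2,3,4,5}; U {2,3,4,5,6,7}->{4,5,6,7}
Constraint 3 (V != U) on D(V)={2,3,4,5} D(U)={4,5,6,7}: no change
So after constraint 3: D(U)={4,5,6,7}, size = 4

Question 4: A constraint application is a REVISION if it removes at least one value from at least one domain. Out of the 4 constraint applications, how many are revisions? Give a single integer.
Answer: 2

Derivation:
Constraint 1 (U != X) on D(U)={2,3,4,5,6,7} D(X)={2,3,4,5,6,7}: no change => not a revision
Constraint 2 (V + X = U) on D(V)={2,3,4,5,6,7} D(X)={2,3,4,5,6,7} D(U)={2,3,4,5,6,7}: V {2,3,4,5,6,7}->{2,3,4,5}; X {2,3,4,5,6,7}->{2,3,4,5}; U {2,3,4,5,6,7}->{4,5,6,7} => REVISION
Constraint 3 (V != U) on D(V)={2,3,4,5} D(U)={4,5,6,7}: no change => not a revision
Constraint 4 (V + U = X) on D(V)={2,3,4,5} D(U)={4,5,6,7} D(X)={2,3,4,5}: V {2,3,4,5}->{}; U {4,5,6,7}->{}; X {2,3,4,5}->{} => REVISION
Total revisions = 2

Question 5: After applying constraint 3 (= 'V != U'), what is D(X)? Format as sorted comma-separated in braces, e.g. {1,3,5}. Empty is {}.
Answer: {2,3,4,5}

Derivation:
Constraint 1 (U != X) on D(U)={2,3,4,5,6,7} D(X)={2,3,4,5,6,7}: no change
Constraint 2 (V + X = U) on D(V)={2,3,4,5,6,7} D(X)={2,3,4,5,6,7} D(U)={2,3,4,5,6,7}: V {2,3,4,5,6,7}->{2,3,4,5}; X {2,3,4,5,6,7}->{2,3,4,5}; U {2,3,4,5,6,7}->{4,5,6,7}
Constraint 3 (V != U) on D(V)={2,3,4,5} D(U)={4,5,6,7}: no change
So after constraint 3: D(X) = {2,3,4,5}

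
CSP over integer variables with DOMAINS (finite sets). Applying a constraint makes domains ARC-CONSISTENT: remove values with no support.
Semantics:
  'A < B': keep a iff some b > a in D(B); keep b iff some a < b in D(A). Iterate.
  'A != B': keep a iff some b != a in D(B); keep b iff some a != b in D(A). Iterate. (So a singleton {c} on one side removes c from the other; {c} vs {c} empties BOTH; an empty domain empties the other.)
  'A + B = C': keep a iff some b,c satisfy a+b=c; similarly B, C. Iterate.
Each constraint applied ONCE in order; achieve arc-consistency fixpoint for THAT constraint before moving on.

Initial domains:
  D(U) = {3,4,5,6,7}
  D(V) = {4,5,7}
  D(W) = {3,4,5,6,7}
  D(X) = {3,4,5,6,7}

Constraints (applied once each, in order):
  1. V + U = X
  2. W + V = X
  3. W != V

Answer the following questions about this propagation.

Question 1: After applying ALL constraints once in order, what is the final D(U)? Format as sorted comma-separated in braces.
Constraint 1 (V + U = X) on D(V)={4,5,7} D(U)={3,4,5,6,7} D(X)={3,4,5,6,7}: V {4,5,7}->{4}; U {3,4,5,6,7}->{3}; X {3,4,5,6,7}->{7}
Constraint 2 (W + V = X) on D(W)={3,4,5,6,7} D(V)={4} D(X)={7}: W {3,4,5,6,7}->{3}
Constraint 3 (W != V) on D(W)={3} D(V)={4}: no change
So after all 3 constraints: D(U) = {3}

Answer: {3}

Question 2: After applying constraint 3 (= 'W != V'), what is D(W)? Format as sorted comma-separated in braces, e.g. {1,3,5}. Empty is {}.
Answer: {3}

Derivation:
Constraint 1 (V + U = X) on D(V)={4,5,7} D(U)={3,4,5,6,7} D(X)={3,4,5,6,7}: V {4,5,7}->{4}; U {3,4,5,6,7}->{3}; X {3,4,5,6,7}->{7}
Constraint 2 (W + V = X) on D(W)={3,4,5,6,7} D(V)={4} D(X)={7}: W {3,4,5,6,7}->{3}
Constraint 3 (W != V) on D(W)={3} D(V)={4}: no change
So after constraint 3: D(W) = {3}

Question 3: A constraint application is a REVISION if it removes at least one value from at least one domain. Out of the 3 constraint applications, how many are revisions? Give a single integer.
Constraint 1 (V + U = X) on D(V)={4,5,7} D(U)={3,4,5,6,7} D(X)={3,4,5,6,7}: V {4,5,7}->{4}; U {3,4,5,6,7}->{3}; X {3,4,5,6,7}->{7} => REVISION
Constraint 2 (W + V = X) on D(W)={3,4,5,6,7} D(V)={4} D(X)={7}: W {3,4,5,6,7}->{3} => REVISION
Constraint 3 (W != V) on D(W)={3} D(V)={4}: no change => not a revision
Total revisions = 2

Answer: 2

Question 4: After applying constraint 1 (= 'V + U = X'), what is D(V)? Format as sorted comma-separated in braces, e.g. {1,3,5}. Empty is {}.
Answer: {4}

Derivation:
Constraint 1 (V + U = X) on D(V)={4,5,7} D(U)={3,4,5,6,7} D(X)={3,4,5,6,7}: V {4,5,7}->{4}; U {3,4,5,6,7}->{3}; X {3,4,5,6,7}->{7}
So after constraint 1: D(V) = {4}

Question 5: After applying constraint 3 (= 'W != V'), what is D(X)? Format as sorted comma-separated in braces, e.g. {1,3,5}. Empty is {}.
Constraint 1 (V + U = X) on D(V)={4,5,7} D(U)={3,4,5,6,7} D(X)={3,4,5,6,7}: V {4,5,7}->{4}; U {3,4,5,6,7}->{3}; X {3,4,5,6,7}->{7}
Constraint 2 (W + V = X) on D(W)={3,4,5,6,7} D(V)={4} D(X)={7}: W {3,4,5,6,7}->{3}
Constraint 3 (W != V) on D(W)={3} D(V)={4}: no change
So after constraint 3: D(X) = {7}

Answer: {7}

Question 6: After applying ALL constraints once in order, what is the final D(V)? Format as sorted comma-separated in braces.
Constraint 1 (V + U = X) on D(V)={4,5,7} D(U)={3,4,5,6,7} D(X)={3,4,5,6,7}: V {4,5,7}->{4}; U {3,4,5,6,7}->{3}; X {3,4,5,6,7}->{7}
Constraint 2 (W + V = X) on D(W)={3,4,5,6,7} D(V)={4} D(X)={7}: W {3,4,5,6,7}->{3}
Constraint 3 (W != V) on D(W)={3} D(V)={4}: no change
So after all 3 constraints: D(V) = {4}

Answer: {4}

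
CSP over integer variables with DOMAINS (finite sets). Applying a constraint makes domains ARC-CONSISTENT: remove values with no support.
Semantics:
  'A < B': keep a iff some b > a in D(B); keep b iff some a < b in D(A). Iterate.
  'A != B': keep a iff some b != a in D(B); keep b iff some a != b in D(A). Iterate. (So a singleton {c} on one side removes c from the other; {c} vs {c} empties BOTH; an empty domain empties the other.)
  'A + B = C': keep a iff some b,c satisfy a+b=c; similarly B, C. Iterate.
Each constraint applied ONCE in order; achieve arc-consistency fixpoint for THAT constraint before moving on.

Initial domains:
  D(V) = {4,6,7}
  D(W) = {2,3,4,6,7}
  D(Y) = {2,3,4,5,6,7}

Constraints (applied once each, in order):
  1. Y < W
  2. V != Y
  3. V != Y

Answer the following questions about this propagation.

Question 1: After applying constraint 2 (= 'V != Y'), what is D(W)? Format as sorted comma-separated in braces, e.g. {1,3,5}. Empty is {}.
Constraint 1 (Y < W) on D(Y)={2,3,4,5,6,7} D(W)={2,3,4,6,7}: Y {2,3,4,5,6,7}->{2,3,4,5,6}; W {2,3,4,6,7}->{3,4,6,7}
Constraint 2 (V != Y) on D(V)={4,6,7} D(Y)={2,3,4,5,6}: no change
So after constraint 2: D(W) = {3,4,6,7}

Answer: {3,4,6,7}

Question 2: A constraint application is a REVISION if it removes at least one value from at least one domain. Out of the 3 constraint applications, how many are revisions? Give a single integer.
Constraint 1 (Y < W) on D(Y)={2,3,4,5,6,7} D(W)={2,3,4,6,7}: Y {2,3,4,5,6,7}->{2,3,4,5,6}; W {2,3,4,6,7}->{3,4,6,7} => REVISION
Constraint 2 (V != Y) on D(V)={4,6,7} D(Y)={2,3,4,5,6}: no change => not a revision
Constraint 3 (V != Y) on D(V)={4,6,7} D(Y)={2,3,4,5,6}: no change => not a revision
Total revisions = 1

Answer: 1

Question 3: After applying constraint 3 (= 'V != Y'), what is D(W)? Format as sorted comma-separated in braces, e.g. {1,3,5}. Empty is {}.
Answer: {3,4,6,7}

Derivation:
Constraint 1 (Y < W) on D(Y)={2,3,4,5,6,7} D(W)={2,3,4,6,7}: Y {2,3,4,5,6,7}->{2,3,4,5,6}; W {2,3,4,6,7}->{3,4,6,7}
Constraint 2 (V != Y) on D(V)={4,6,7} D(Y)={2,3,4,5,6}: no change
Constraint 3 (V != Y) on D(V)={4,6,7} D(Y)={2,3,4,5,6}: no change
So after constraint 3: D(W) = {3,4,6,7}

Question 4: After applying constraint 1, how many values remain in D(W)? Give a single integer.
Constraint 1 (Y < W) on D(Y)={2,3,4,5,6,7} D(W)={2,3,4,6,7}: Y {2,3,4,5,6,7}->{2,3,4,5,6}; W {2,3,4,6,7}->{3,4,6,7}
So after constraint 1: D(W)={3,4,6,7}, size = 4

Answer: 4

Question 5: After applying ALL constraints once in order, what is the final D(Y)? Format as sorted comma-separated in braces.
Constraint 1 (Y < W) on D(Y)={2,3,4,5,6,7} D(W)={2,3,4,6,7}: Y {2,3,4,5,6,7}->{2,3,4,5,6}; W {2,3,4,6,7}->{3,4,6,7}
Constraint 2 (V != Y) on D(V)={4,6,7} D(Y)={2,3,4,5,6}: no change
Constraint 3 (V != Y) on D(V)={4,6,7} D(Y)={2,3,4,5,6}: no change
So after all 3 constraints: D(Y) = {2,3,4,5,6}

Answer: {2,3,4,5,6}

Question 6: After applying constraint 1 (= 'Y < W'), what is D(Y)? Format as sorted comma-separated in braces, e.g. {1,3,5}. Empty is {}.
Constraint 1 (Y < W) on D(Y)={2,3,4,5,6,7} D(W)={2,3,4,6,7}: Y {2,3,4,5,6,7}->{2,3,4,5,6}; W {2,3,4,6,7}->{3,4,6,7}
So after constraint 1: D(Y) = {2,3,4,5,6}

Answer: {2,3,4,5,6}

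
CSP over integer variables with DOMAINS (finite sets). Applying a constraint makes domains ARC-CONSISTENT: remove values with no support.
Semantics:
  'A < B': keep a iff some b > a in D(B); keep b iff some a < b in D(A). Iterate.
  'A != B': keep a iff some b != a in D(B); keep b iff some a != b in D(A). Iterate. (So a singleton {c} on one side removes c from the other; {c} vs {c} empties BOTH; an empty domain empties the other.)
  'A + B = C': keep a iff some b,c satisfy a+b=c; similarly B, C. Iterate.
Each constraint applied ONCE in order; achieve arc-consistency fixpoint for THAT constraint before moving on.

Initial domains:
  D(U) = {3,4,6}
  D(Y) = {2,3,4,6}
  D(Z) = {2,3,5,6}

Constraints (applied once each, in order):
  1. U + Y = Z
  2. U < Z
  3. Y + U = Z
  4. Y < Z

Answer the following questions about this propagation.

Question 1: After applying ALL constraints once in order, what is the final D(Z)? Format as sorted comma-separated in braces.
Answer: {5,6}

Derivation:
Constraint 1 (U + Y = Z) on D(U)={3,4,6} D(Y)={2,3,4,6} D(Z)={2,3,5,6}: U {3,4,6}->{3,4}; Y {2,3,4,6}->{2,3}; Z {2,3,5,6}->{5,6}
Constraint 2 (U < Z) on D(U)={3,4} D(Z)={5,6}: no change
Constraint 3 (Y + U = Z) on D(Y)={2,3} D(U)={3,4} D(Z)={5,6}: no change
Constraint 4 (Y < Z) on D(Y)={2,3} D(Z)={5,6}: no change
So after all 4 constraints: D(Z) = {5,6}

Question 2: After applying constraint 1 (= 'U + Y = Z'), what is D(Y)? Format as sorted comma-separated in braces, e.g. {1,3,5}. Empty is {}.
Constraint 1 (U + Y = Z) on D(U)={3,4,6} D(Y)={2,3,4,6} D(Z)={2,3,5,6}: U {3,4,6}->{3,4}; Y {2,3,4,6}->{2,3}; Z {2,3,5,6}->{5,6}
So after constraint 1: D(Y) = {2,3}

Answer: {2,3}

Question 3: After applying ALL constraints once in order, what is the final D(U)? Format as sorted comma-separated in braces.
Constraint 1 (U + Y = Z) on D(U)={3,4,6} D(Y)={2,3,4,6} D(Z)={2,3,5,6}: U {3,4,6}->{3,4}; Y {2,3,4,6}->{2,3}; Z {2,3,5,6}->{5,6}
Constraint 2 (U < Z) on D(U)={3,4} D(Z)={5,6}: no change
Constraint 3 (Y + U = Z) on D(Y)={2,3} D(U)={3,4} D(Z)={5,6}: no change
Constraint 4 (Y < Z) on D(Y)={2,3} D(Z)={5,6}: no change
So after all 4 constraints: D(U) = {3,4}

Answer: {3,4}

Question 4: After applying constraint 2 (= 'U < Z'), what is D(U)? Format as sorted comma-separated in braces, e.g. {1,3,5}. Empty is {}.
Answer: {3,4}

Derivation:
Constraint 1 (U + Y = Z) on D(U)={3,4,6} D(Y)={2,3,4,6} D(Z)={2,3,5,6}: U {3,4,6}->{3,4}; Y {2,3,4,6}->{2,3}; Z {2,3,5,6}->{5,6}
Constraint 2 (U < Z) on D(U)={3,4} D(Z)={5,6}: no change
So after constraint 2: D(U) = {3,4}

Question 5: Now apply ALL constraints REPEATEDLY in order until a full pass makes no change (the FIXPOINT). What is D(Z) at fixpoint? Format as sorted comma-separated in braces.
pass 0 (initial): D(Z)={2,3,5,6}
pass 1: U {3,4,6}->{3,4}; Y {2,3,4,6}->{2,3}; Z {2,3,5,6}->{5,6}
pass 2: no change
Fixpoint after 2 passes: D(Z) = {5,6}

Answer: {5,6}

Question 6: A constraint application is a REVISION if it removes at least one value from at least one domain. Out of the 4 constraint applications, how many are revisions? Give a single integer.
Answer: 1

Derivation:
Constraint 1 (U + Y = Z) on D(U)={3,4,6} D(Y)={2,3,4,6} D(Z)={2,3,5,6}: U {3,4,6}->{3,4}; Y {2,3,4,6}->{2,3}; Z {2,3,5,6}->{5,6} => REVISION
Constraint 2 (U < Z) on D(U)={3,4} D(Z)={5,6}: no change => not a revision
Constraint 3 (Y + U = Z) on D(Y)={2,3} D(U)={3,4} D(Z)={5,6}: no change => not a revision
Constraint 4 (Y < Z) on D(Y)={2,3} D(Z)={5,6}: no change => not a revision
Total revisions = 1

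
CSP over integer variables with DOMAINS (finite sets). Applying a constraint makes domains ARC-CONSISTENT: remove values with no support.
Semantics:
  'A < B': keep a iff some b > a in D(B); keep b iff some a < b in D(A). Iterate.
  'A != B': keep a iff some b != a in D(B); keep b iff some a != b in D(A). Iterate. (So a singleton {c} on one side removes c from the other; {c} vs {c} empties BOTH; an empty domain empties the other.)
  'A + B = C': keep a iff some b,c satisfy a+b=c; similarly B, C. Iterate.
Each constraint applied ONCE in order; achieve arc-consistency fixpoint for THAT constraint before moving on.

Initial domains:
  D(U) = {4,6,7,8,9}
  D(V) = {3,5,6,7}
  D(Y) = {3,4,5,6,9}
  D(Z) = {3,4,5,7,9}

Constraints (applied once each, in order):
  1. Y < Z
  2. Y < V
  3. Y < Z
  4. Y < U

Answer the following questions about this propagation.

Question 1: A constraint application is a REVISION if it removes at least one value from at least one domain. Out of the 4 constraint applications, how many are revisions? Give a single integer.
Constraint 1 (Y < Z) on D(Y)={3,4,5,6,9} D(Z)={3,4,5,7,9}: Y {3,4,5,6,9}->{3,4,5,6}; Z {3,4,5,7,9}->{4,5,7,9} => REVISION
Constraint 2 (Y < V) on D(Y)={3,4,5,6} D(V)={3,5,6,7}: V {3,5,6,7}->{5,6,7} => REVISION
Constraint 3 (Y < Z) on D(Y)={3,4,5,6} D(Z)={4,5,7,9}: no change => not a revision
Constraint 4 (Y < U) on D(Y)={3,4,5,6} D(U)={4,6,7,8,9}: no change => not a revision
Total revisions = 2

Answer: 2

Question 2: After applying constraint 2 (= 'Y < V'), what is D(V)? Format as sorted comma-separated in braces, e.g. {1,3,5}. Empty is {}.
Answer: {5,6,7}

Derivation:
Constraint 1 (Y < Z) on D(Y)={3,4,5,6,9} D(Z)={3,4,5,7,9}: Y {3,4,5,6,9}->{3,4,5,6}; Z {3,4,5,7,9}->{4,5,7,9}
Constraint 2 (Y < V) on D(Y)={3,4,5,6} D(V)={3,5,6,7}: V {3,5,6,7}->{5,6,7}
So after constraint 2: D(V) = {5,6,7}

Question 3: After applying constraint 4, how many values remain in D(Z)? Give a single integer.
Constraint 1 (Y < Z) on D(Y)={3,4,5,6,9} D(Z)={3,4,5,7,9}: Y {3,4,5,6,9}->{3,4,5,6}; Z {3,4,5,7,9}->{4,5,7,9}
Constraint 2 (Y < V) on D(Y)={3,4,5,6} D(V)={3,5,6,7}: V {3,5,6,7}->{5,6,7}
Constraint 3 (Y < Z) on D(Y)={3,4,5,6} D(Z)={4,5,7,9}: no change
Constraint 4 (Y < U) on D(Y)={3,4,5,6} D(U)={4,6,7,8,9}: no change
So after constraint 4: D(Z)={4,5,7,9}, size = 4

Answer: 4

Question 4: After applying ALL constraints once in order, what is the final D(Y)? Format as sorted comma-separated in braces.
Answer: {3,4,5,6}

Derivation:
Constraint 1 (Y < Z) on D(Y)={3,4,5,6,9} D(Z)={3,4,5,7,9}: Y {3,4,5,6,9}->{3,4,5,6}; Z {3,4,5,7,9}->{4,5,7,9}
Constraint 2 (Y < V) on D(Y)={3,4,5,6} D(V)={3,5,6,7}: V {3,5,6,7}->{5,6,7}
Constraint 3 (Y < Z) on D(Y)={3,4,5,6} D(Z)={4,5,7,9}: no change
Constraint 4 (Y < U) on D(Y)={3,4,5,6} D(U)={4,6,7,8,9}: no change
So after all 4 constraints: D(Y) = {3,4,5,6}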